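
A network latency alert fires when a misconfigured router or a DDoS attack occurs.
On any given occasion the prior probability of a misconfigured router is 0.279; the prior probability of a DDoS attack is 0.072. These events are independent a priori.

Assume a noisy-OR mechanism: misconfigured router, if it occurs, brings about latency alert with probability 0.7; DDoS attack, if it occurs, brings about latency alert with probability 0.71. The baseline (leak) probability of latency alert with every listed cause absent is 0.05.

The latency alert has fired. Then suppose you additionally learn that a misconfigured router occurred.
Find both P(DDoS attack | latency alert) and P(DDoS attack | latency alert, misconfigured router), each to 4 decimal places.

P(DDoS attack | latency alert) ≈ 0.2041; P(DDoS attack | latency alert, misconfigured router) ≈ 0.0905

Under noisy-OR, P(latency alert | causes) = 1 − (1−0.05)·∏(1−qᵢ) over the active causes.
Weight on DDoS attack=true, given the evidence: 0.037610 + 0.018428 = 0.056038
Denominator P(latency alert): 0.05·0.721·0.928 + 0.7245·0.721·0.072 + 0.715·0.279·0.928 + 0.91735·0.279·0.072 = 0.274614
P(DDoS attack | latency alert) = 0.056038/0.274614 ≈ 0.2041

With the extra evidence:
P(latency alert | misconfigured router) = 0.715·0.928 + 0.91735·0.072 = 0.663520 + 0.066049 = 0.729569
Of this, 0.066049 comes from 0.91735·0.072 (the DDoS attack=true cases).
Hence the posterior is 0.066049/0.729569 ≈ 0.0905.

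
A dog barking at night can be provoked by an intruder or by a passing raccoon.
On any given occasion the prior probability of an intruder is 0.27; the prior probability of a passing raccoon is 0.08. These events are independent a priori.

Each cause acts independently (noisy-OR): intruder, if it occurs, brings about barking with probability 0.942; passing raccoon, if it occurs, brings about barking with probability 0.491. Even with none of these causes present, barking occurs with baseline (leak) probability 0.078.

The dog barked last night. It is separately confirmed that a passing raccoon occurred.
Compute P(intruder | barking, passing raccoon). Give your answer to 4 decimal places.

Under noisy-OR, P(barking | causes) = 1 − (1−0.078)·∏(1−qᵢ) over the active causes.
Numerator (weight on configurations with intruder): 0.972781*0.27 = 0.262651
Normalizer over all consistent configurations: 0.530702*0.73 + 0.972781*0.27 = 0.650063
P(intruder | barking, passing raccoon) = 0.262651/0.650063 ≈ 0.4040

P(intruder | barking, passing raccoon) ≈ 0.4040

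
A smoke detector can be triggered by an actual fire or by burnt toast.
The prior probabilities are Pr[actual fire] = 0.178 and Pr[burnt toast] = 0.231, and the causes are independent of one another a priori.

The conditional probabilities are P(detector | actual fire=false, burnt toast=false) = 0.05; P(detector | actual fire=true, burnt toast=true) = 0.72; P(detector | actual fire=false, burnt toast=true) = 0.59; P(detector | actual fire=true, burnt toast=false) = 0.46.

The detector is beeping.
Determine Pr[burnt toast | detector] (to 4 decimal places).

Pr[burnt toast | detector] ≈ 0.5996

Numerator (weight on configurations with burnt toast): 0.112030 + 0.029605 = 0.141635
Denominator P(detector): 0.05×0.822×0.769 + 0.59×0.822×0.231 + 0.46×0.178×0.769 + 0.72×0.178×0.231 = 0.236207
P(burnt toast | detector) = 0.141635/0.236207 ≈ 0.5996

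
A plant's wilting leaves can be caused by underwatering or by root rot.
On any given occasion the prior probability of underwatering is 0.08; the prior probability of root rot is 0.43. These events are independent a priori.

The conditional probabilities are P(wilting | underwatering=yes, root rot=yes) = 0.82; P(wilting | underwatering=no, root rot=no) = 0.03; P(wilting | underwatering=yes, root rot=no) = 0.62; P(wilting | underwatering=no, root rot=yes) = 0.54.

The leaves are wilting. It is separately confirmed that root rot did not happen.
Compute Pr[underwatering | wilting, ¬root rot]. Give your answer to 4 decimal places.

For the numerator, keep only underwatering=true terms: 0.62·0.08 = 0.049600
Normalizer over all consistent configurations: 0.03·0.92 + 0.62·0.08 = 0.077200
P(underwatering | wilting, ¬root rot) = 0.049600/0.077200 ≈ 0.6425

Pr[underwatering | wilting, ¬root rot] ≈ 0.6425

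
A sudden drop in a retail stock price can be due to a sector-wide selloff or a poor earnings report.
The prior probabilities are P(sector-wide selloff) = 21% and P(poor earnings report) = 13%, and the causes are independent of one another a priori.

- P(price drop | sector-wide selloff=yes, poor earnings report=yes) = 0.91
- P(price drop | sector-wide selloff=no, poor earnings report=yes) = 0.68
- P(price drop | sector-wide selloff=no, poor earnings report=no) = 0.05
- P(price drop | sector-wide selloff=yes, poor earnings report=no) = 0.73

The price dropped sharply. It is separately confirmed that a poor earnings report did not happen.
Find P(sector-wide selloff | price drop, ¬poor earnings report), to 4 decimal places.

P(sector-wide selloff | price drop, ¬poor earnings report) ≈ 0.7951

By total probability over both values of sector-wide selloff:
  P(price drop | ¬poor earnings report) = 0.05×0.79 + 0.73×0.21
        = 0.039500 + 0.153300 = 0.192800
Configurations with sector-wide selloff contribute 0.153300, so
  P(sector-wide selloff | price drop, ¬poor earnings report) = 0.153300 / 0.192800 ≈ 0.7951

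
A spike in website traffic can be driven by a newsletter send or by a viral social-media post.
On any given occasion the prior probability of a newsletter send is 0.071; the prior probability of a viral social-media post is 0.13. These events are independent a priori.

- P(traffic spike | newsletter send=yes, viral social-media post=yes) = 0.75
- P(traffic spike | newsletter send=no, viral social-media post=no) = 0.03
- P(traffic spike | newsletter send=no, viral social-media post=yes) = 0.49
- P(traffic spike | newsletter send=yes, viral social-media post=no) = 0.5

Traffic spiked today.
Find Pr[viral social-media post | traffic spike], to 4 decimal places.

Weight on viral social-media post=true, given the evidence: 0.059177 + 0.006922 = 0.066099
Normalizer over all consistent configurations: 0.03·0.929·0.87 + 0.49·0.929·0.13 + 0.5·0.071·0.87 + 0.75·0.071·0.13 = 0.121231
P(viral social-media post | traffic spike) = 0.066099/0.121231 ≈ 0.5452

Pr[viral social-media post | traffic spike] ≈ 0.5452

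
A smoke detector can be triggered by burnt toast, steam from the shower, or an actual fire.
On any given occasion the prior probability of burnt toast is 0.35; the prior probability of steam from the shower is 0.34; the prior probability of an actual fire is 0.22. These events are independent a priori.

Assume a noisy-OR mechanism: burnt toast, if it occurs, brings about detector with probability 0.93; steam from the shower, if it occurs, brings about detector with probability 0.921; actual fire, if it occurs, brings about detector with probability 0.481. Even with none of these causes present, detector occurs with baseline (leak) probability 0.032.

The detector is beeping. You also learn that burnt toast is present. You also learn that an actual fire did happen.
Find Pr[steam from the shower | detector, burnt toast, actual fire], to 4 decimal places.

Under noisy-OR, P(detector | causes) = 1 − (1−0.032)·∏(1−qᵢ) over the active causes.
P(detector | burnt toast, actual fire) = 0.964833×0.66 + 0.997222×0.34 = 0.636790 + 0.339055 = 0.975845
Restricting to configurations with steam from the shower present: 0.997222×0.34 = 0.339055.
Hence the posterior is 0.339055/0.975845 ≈ 0.3474.

Pr[steam from the shower | detector, burnt toast, actual fire] ≈ 0.3474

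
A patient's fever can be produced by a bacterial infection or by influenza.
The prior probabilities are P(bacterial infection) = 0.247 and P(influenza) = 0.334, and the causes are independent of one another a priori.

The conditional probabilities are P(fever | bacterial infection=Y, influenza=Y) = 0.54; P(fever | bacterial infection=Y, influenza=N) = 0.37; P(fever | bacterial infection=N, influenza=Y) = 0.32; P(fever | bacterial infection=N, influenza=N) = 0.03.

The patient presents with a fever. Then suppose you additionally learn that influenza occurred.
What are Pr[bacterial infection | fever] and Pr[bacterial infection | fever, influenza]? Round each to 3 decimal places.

Pr[bacterial infection | fever] ≈ 0.525; Pr[bacterial infection | fever, influenza] ≈ 0.356

For the numerator, keep only bacterial infection=true terms: 0.060866 + 0.044549 = 0.105415
The normalizing constant is 0.03·0.753·0.666 + 0.32·0.753·0.334 + 0.37·0.247·0.666 + 0.54·0.247·0.334 = 0.200941
Posterior = 0.105415 / 0.200941 ≈ 0.525

Now also conditioning on influenza=true:
Enumerate both values of bacterial infection and weight by the priors:
  P(fever | influenza) = 0.32·0.753 + 0.54·0.247
        = 0.240960 + 0.133380 = 0.374340
Configurations with bacterial infection contribute 0.133380, so
  P(bacterial infection | fever, influenza) = 0.133380 / 0.374340 ≈ 0.356
Conditioning on influenza lowers the posterior on bacterial infection: the classic explaining-away effect in a common-effect structure.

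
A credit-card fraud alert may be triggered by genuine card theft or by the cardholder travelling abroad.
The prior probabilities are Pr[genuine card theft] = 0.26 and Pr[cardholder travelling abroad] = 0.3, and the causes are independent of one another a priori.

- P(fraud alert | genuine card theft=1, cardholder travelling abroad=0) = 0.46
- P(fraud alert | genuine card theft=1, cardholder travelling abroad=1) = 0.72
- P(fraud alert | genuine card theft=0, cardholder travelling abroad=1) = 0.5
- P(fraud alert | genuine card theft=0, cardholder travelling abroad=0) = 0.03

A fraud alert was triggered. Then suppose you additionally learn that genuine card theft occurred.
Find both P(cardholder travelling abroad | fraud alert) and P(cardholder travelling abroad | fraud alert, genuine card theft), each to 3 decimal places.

P(cardholder travelling abroad | fraud alert) ≈ 0.627; P(cardholder travelling abroad | fraud alert, genuine card theft) ≈ 0.401

Numerator (weight on configurations with cardholder travelling abroad): 0.111000 + 0.056160 = 0.167160
Denominator P(fraud alert): 0.03·0.74·0.7 + 0.5·0.74·0.3 + 0.46·0.26·0.7 + 0.72·0.26·0.3 = 0.266420
Posterior = 0.167160 / 0.266420 ≈ 0.627

With the extra evidence:
P(fraud alert | genuine card theft) = 0.46*0.7 + 0.72*0.3 = 0.322000 + 0.216000 = 0.538000
Restricting to configurations with cardholder travelling abroad present: 0.72*0.3 = 0.216000.
So P(cardholder travelling abroad | fraud alert, genuine card theft) = 0.216000/0.538000 ≈ 0.401.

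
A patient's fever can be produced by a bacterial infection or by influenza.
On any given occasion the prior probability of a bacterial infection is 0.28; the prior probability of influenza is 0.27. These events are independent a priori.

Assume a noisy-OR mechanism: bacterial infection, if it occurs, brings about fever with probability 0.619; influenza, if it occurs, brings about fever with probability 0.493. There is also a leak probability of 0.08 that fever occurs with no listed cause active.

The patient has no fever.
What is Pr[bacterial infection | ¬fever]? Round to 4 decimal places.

Pr[bacterial infection | ¬fever] ≈ 0.1290

Under noisy-OR, P(fever | causes) = 1 − (1−0.08)·∏(1−qᵢ) over the active causes.
P(¬fever) = 0.92*0.72*0.73 + 0.46644*0.72*0.27 + 0.35052*0.28*0.73 + 0.177714*0.28*0.27 = 0.483552 + 0.090676 + 0.071646 + 0.013435 = 0.659309
The bacterial infection-present share is 0.071646 + 0.013435 = 0.085081.
P(bacterial infection | ¬fever) = 0.085081 / 0.659309 ≈ 0.1290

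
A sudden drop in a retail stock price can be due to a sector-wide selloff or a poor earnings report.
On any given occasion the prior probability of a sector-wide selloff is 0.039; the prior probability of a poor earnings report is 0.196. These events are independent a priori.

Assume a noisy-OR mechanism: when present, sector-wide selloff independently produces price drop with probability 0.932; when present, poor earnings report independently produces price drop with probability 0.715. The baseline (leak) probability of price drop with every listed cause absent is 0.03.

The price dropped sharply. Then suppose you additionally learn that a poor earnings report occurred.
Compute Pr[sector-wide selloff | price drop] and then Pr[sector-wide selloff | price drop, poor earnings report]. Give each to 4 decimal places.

Pr[sector-wide selloff | price drop] ≈ 0.1875; Pr[sector-wide selloff | price drop, poor earnings report] ≈ 0.0522

Under noisy-OR, P(price drop | causes) = 1 − (1−0.03)·∏(1−qᵢ) over the active causes.
Enumerate the 4 (sector-wide selloff, poor earnings report) configurations and weight by the priors:
  P(price drop) = 0.03×0.961×0.804 + 0.72355×0.961×0.196 + 0.93404×0.039×0.804 + 0.981201×0.039×0.196
        = 0.023179 + 0.136285 + 0.029288 + 0.007500 = 0.196252
The terms with sector-wide selloff present sum to 0.036788, so
  P(sector-wide selloff | price drop) = 0.036788 / 0.196252 ≈ 0.1875

Now also conditioning on poor earnings report=true:
Weight on sector-wide selloff=true, given the evidence: 0.981201*0.039 = 0.038267
Denominator P(price drop | poor earnings report): 0.72355*0.961 + 0.981201*0.039 = 0.733599
P(sector-wide selloff | price drop, poor earnings report) = 0.038267/0.733599 ≈ 0.0522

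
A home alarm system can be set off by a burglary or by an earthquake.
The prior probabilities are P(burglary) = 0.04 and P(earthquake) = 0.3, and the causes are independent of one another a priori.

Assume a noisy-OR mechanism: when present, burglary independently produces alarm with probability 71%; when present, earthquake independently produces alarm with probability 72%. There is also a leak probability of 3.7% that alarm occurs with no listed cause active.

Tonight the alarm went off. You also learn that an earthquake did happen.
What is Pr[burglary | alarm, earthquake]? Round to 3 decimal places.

Pr[burglary | alarm, earthquake] ≈ 0.050

Under noisy-OR, P(alarm | causes) = 1 − (1−0.037)·∏(1−qᵢ) over the active causes.
For the numerator, keep only burglary=true terms: 0.921804×0.04 = 0.036872
Denominator P(alarm | earthquake): 0.73036×0.96 + 0.921804×0.04 = 0.738018
P(burglary | alarm, earthquake) = 0.036872/0.738018 ≈ 0.050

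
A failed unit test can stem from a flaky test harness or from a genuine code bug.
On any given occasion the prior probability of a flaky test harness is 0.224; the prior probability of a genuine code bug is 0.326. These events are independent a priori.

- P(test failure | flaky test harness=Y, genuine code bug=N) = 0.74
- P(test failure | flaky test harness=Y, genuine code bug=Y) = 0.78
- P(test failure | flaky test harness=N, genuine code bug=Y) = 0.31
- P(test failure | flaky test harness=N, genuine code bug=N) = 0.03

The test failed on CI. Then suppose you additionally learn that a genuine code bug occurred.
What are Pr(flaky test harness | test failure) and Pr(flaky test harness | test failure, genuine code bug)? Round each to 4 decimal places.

Sum P(test failure|·) weighted by the priors over the 4 (flaky test harness, genuine code bug) configurations:
  P(test failure) = 0.03×0.776×0.674 + 0.31×0.776×0.326 + 0.74×0.224×0.674 + 0.78×0.224×0.326
        = 0.015691 + 0.078423 + 0.111722 + 0.056959 = 0.262795
Keeping only the flaky test harness-present terms gives 0.168681, so
  P(flaky test harness | test failure) = 0.168681 / 0.262795 ≈ 0.6419

Now condition on the additional information:
By total probability over both values of flaky test harness:
  P(test failure | genuine code bug) = 0.31·0.776 + 0.78·0.224
        = 0.240560 + 0.174720 = 0.415280
Keeping only the flaky test harness-present terms gives 0.174720, so
  P(flaky test harness | test failure, genuine code bug) = 0.174720 / 0.415280 ≈ 0.4207
The drop from 0.6419 to 0.4207 is the explaining-away (discounting) effect.

Pr(flaky test harness | test failure) ≈ 0.6419; Pr(flaky test harness | test failure, genuine code bug) ≈ 0.4207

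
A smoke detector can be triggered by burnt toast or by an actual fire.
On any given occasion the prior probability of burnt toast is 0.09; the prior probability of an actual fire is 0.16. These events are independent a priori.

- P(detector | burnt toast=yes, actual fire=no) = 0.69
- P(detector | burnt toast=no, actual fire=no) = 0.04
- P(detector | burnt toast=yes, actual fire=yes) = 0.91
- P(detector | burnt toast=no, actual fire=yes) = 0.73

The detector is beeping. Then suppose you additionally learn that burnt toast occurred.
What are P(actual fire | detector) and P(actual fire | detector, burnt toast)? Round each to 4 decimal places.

P(detector) = 0.04·0.91·0.84 + 0.73·0.91·0.16 + 0.69·0.09·0.84 + 0.91·0.09·0.16 = 0.030576 + 0.106288 + 0.052164 + 0.013104 = 0.202132
Of this, 0.119392 comes from 0.106288 + 0.013104 (the actual fire=true cases).
Hence the posterior is 0.119392/0.202132 ≈ 0.5907.

Now also conditioning on burnt toast=true:
Enumerate both values of actual fire and weight by the priors:
  P(detector | burnt toast) = 0.69*0.84 + 0.91*0.16
        = 0.579600 + 0.145600 = 0.725200
The terms with actual fire present sum to 0.145600, so
  P(actual fire | detector, burnt toast) = 0.145600 / 0.725200 ≈ 0.2008
— burnt toast explains away the evidence for actual fire.

P(actual fire | detector) ≈ 0.5907; P(actual fire | detector, burnt toast) ≈ 0.2008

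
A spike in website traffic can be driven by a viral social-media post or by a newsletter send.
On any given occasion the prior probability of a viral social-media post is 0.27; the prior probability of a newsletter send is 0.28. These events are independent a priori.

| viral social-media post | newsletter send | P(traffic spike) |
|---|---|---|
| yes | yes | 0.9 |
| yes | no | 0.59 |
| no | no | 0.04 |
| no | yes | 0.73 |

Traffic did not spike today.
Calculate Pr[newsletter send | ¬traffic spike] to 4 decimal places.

By total probability over the 4 (viral social-media post, newsletter send) configurations:
  P(¬traffic spike) = 0.96·0.73·0.72 + 0.27·0.73·0.28 + 0.41·0.27·0.72 + 0.1·0.27·0.28
        = 0.504576 + 0.055188 + 0.079704 + 0.007560 = 0.647028
The terms with newsletter send present sum to 0.062748, so
  P(newsletter send | ¬traffic spike) = 0.062748 / 0.647028 ≈ 0.0970

Pr[newsletter send | ¬traffic spike] ≈ 0.0970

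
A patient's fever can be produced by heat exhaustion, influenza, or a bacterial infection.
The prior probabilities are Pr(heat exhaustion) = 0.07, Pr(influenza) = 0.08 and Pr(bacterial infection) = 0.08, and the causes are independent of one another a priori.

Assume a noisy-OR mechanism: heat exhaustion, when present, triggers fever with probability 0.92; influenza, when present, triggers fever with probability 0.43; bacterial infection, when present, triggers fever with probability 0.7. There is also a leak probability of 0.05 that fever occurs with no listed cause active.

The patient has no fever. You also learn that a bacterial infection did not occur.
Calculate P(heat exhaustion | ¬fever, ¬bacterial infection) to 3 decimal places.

P(heat exhaustion | ¬fever, ¬bacterial infection) ≈ 0.006

Under noisy-OR, P(fever | causes) = 1 − (1−0.05)·∏(1−qᵢ) over the active causes.
P(¬fever | ¬bacterial infection) = 0.95*0.93*0.92 + 0.5415*0.93*0.08 + 0.076*0.07*0.92 + 0.04332*0.07*0.08 = 0.812820 + 0.040288 + 0.004894 + 0.000243 = 0.858245
Of this, 0.005137 comes from 0.004894 + 0.000243 (the heat exhaustion=true cases).
So P(heat exhaustion | ¬fever, ¬bacterial infection) = 0.005137/0.858245 ≈ 0.006.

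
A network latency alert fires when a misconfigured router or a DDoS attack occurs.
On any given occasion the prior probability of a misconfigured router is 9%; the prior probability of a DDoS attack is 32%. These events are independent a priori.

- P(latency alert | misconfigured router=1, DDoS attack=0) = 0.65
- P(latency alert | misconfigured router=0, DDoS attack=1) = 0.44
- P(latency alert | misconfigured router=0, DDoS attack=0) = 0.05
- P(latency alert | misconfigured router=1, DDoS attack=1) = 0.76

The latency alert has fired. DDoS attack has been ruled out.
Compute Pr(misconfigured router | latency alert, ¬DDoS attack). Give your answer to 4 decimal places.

Pr(misconfigured router | latency alert, ¬DDoS attack) ≈ 0.5625

Numerator (weight on configurations with misconfigured router): 0.65*0.09 = 0.058500
Normalizer over all consistent configurations: 0.05*0.91 + 0.65*0.09 = 0.104000
P(misconfigured router | latency alert, ¬DDoS attack) = 0.058500/0.104000 ≈ 0.5625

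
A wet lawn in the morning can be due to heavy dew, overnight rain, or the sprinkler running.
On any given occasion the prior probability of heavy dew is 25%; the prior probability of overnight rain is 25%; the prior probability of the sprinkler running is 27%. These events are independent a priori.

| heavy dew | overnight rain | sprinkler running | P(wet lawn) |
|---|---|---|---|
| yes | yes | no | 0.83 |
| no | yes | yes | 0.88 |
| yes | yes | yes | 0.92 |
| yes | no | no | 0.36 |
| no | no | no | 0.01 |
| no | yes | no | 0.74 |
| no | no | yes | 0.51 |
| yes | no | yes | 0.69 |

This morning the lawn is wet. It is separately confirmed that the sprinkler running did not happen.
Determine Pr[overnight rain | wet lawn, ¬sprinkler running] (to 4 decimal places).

Sum P(wet lawn|·) weighted by the priors over the 4 (heavy dew, overnight rain) configurations:
  P(wet lawn | ¬sprinkler running) = 0.01×0.75×0.75 + 0.74×0.75×0.25 + 0.36×0.25×0.75 + 0.83×0.25×0.25
        = 0.005625 + 0.138750 + 0.067500 + 0.051875 = 0.263750
The terms with overnight rain present sum to 0.190625, so
  P(overnight rain | wet lawn, ¬sprinkler running) = 0.190625 / 0.263750 ≈ 0.7227

Pr[overnight rain | wet lawn, ¬sprinkler running] ≈ 0.7227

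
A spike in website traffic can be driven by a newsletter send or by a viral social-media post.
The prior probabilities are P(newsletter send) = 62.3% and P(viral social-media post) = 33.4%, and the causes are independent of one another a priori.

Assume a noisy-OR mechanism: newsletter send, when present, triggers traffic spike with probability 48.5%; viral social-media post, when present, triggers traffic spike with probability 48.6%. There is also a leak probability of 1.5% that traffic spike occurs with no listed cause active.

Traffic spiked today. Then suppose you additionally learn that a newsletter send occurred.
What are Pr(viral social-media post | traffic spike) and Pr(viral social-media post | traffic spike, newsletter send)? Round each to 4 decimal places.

Pr(viral social-media post | traffic spike) ≈ 0.5092; Pr(viral social-media post | traffic spike, newsletter send) ≈ 0.4294

Under noisy-OR, P(traffic spike | causes) = 1 − (1−0.015)·∏(1−qᵢ) over the active causes.
By total probability over the 4 (newsletter send, viral social-media post) configurations:
  P(traffic spike) = 0.015×0.377×0.666 + 0.49371×0.377×0.334 + 0.492725×0.623×0.666 + 0.739261×0.623×0.334
        = 0.003766 + 0.062167 + 0.204440 + 0.153827 = 0.424200
Keeping only the viral social-media post-present terms gives 0.215994, so
  P(viral social-media post | traffic spike) = 0.215994 / 0.424200 ≈ 0.5092

Now condition on the additional information:
P(traffic spike | newsletter send) = 0.492725*0.666 + 0.739261*0.334 = 0.328155 + 0.246913 = 0.575068
The viral social-media post-present share is 0.739261*0.334 = 0.246913.
So P(viral social-media post | traffic spike, newsletter send) = 0.246913/0.575068 ≈ 0.4294.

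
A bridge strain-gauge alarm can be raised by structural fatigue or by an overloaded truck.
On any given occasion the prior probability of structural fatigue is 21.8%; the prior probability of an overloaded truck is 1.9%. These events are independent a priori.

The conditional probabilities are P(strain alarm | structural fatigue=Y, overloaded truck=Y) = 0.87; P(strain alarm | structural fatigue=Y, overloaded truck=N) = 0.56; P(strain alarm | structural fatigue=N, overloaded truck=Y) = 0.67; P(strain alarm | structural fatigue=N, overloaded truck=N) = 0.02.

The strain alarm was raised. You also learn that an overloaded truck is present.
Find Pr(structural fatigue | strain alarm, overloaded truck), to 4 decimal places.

Sum P(strain alarm|·) weighted by the priors over both values of structural fatigue:
  P(strain alarm | overloaded truck) = 0.67·0.782 + 0.87·0.218
        = 0.523940 + 0.189660 = 0.713600
Configurations with structural fatigue contribute 0.189660, so
  P(structural fatigue | strain alarm, overloaded truck) = 0.189660 / 0.713600 ≈ 0.2658

Pr(structural fatigue | strain alarm, overloaded truck) ≈ 0.2658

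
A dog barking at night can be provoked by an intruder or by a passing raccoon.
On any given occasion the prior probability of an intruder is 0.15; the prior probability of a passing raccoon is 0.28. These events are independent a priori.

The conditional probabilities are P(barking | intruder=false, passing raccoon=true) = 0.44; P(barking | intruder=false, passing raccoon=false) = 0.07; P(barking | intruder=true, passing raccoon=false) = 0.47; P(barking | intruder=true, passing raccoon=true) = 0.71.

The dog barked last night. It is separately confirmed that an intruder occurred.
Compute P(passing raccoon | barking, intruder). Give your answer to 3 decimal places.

P(passing raccoon | barking, intruder) ≈ 0.370

Numerator (weight on configurations with passing raccoon): 0.71×0.28 = 0.198800
Normalizer over all consistent configurations: 0.47×0.72 + 0.71×0.28 = 0.537200
Posterior = 0.198800 / 0.537200 ≈ 0.370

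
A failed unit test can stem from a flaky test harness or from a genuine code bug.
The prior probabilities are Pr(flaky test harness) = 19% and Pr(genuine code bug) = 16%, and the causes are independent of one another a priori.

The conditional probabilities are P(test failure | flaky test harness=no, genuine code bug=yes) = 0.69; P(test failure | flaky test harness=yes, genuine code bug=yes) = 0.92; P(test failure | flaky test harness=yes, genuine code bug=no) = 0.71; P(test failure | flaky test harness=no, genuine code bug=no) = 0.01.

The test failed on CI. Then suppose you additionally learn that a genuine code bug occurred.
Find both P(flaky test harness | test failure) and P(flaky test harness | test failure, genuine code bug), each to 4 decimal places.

Enumerate the 4 (flaky test harness, genuine code bug) configurations and weight by the priors:
  P(test failure) = 0.01×0.81×0.84 + 0.69×0.81×0.16 + 0.71×0.19×0.84 + 0.92×0.19×0.16
        = 0.006804 + 0.089424 + 0.113316 + 0.027968 = 0.237512
The terms with flaky test harness present sum to 0.141284, so
  P(flaky test harness | test failure) = 0.141284 / 0.237512 ≈ 0.5948

With the extra evidence:
By total probability over both values of flaky test harness:
  P(test failure | genuine code bug) = 0.69·0.81 + 0.92·0.19
        = 0.558900 + 0.174800 = 0.733700
Configurations with flaky test harness contribute 0.174800, so
  P(flaky test harness | test failure, genuine code bug) = 0.174800 / 0.733700 ≈ 0.2382

P(flaky test harness | test failure) ≈ 0.5948; P(flaky test harness | test failure, genuine code bug) ≈ 0.2382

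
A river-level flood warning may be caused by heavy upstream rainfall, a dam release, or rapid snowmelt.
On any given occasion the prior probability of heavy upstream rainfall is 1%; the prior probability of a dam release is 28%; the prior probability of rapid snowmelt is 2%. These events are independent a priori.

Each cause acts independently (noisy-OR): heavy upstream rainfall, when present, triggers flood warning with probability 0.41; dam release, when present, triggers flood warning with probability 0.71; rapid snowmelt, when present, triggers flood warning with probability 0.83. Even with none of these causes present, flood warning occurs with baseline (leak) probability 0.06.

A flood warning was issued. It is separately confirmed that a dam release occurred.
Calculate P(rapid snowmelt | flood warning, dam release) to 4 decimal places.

P(rapid snowmelt | flood warning, dam release) ≈ 0.0260

Under noisy-OR, P(flood warning | causes) = 1 − (1−0.06)·∏(1−qᵢ) over the active causes.
Enumerate the 4 (heavy upstream rainfall, rapid snowmelt) configurations and weight by the priors:
  P(flood warning | dam release) = 0.7274*0.99*0.98 + 0.953658*0.99*0.02 + 0.839166*0.01*0.98 + 0.972658*0.01*0.02
        = 0.705723 + 0.018882 + 0.008224 + 0.000195 = 0.733024
The terms with rapid snowmelt present sum to 0.019077, so
  P(rapid snowmelt | flood warning, dam release) = 0.019077 / 0.733024 ≈ 0.0260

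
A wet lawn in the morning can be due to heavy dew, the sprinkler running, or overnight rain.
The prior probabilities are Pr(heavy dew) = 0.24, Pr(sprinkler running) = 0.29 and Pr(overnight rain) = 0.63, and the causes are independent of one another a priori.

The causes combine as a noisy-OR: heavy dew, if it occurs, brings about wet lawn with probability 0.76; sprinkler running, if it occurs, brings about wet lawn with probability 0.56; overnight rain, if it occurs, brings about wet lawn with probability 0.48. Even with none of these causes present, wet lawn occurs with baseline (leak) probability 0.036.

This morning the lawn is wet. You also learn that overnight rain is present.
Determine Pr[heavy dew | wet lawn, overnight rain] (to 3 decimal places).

Pr[heavy dew | wet lawn, overnight rain] ≈ 0.329

Under noisy-OR, P(wet lawn | causes) = 1 − (1−0.036)·∏(1−qᵢ) over the active causes.
By total probability over the 4 (heavy dew, sprinkler running) configurations:
  P(wet lawn | overnight rain) = 0.49872·0.76·0.71 + 0.779437·0.76·0.29 + 0.879693·0.24·0.71 + 0.947065·0.24·0.29
        = 0.269109 + 0.171788 + 0.149900 + 0.065916 = 0.656713
The terms with heavy dew present sum to 0.215816, so
  P(heavy dew | wet lawn, overnight rain) = 0.215816 / 0.656713 ≈ 0.329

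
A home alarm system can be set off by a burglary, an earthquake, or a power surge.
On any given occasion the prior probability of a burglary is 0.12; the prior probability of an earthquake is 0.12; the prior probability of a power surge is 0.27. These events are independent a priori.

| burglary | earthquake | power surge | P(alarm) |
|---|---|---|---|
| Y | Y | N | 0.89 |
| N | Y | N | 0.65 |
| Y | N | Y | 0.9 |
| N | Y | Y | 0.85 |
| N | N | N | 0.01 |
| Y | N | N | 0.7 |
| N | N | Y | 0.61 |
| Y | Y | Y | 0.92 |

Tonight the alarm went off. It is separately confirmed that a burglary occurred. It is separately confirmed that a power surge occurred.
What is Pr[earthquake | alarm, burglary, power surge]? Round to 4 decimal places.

Pr[earthquake | alarm, burglary, power surge] ≈ 0.1223

Weight on earthquake=true, given the evidence: 0.92×0.12 = 0.110400
Normalizer over all consistent configurations: 0.9×0.88 + 0.92×0.12 = 0.902400
Posterior = 0.110400 / 0.902400 ≈ 0.1223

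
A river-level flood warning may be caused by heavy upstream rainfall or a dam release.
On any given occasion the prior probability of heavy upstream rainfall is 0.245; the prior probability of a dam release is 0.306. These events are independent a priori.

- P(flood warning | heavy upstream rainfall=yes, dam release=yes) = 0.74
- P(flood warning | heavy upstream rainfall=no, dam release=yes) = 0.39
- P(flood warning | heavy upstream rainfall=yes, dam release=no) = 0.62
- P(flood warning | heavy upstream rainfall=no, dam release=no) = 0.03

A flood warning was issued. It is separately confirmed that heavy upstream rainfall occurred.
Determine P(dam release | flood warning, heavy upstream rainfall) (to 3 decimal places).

By total probability over both values of dam release:
  P(flood warning | heavy upstream rainfall) = 0.62*0.694 + 0.74*0.306
        = 0.430280 + 0.226440 = 0.656720
The terms with dam release present sum to 0.226440, so
  P(dam release | flood warning, heavy upstream rainfall) = 0.226440 / 0.656720 ≈ 0.345

P(dam release | flood warning, heavy upstream rainfall) ≈ 0.345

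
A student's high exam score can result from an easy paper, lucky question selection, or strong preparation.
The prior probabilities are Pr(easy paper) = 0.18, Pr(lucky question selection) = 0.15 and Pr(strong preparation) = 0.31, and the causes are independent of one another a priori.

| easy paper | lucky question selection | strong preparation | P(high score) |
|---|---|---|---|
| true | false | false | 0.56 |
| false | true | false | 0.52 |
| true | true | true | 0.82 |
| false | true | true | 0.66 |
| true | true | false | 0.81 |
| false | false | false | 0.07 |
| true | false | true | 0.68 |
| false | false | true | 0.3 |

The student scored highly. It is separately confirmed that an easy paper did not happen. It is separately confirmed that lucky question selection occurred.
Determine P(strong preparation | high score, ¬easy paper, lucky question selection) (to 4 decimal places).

P(strong preparation | high score, ¬easy paper, lucky question selection) ≈ 0.3632

P(high score | ¬easy paper, lucky question selection) = 0.52*0.69 + 0.66*0.31 = 0.358800 + 0.204600 = 0.563400
Restricting to configurations with strong preparation present: 0.66*0.31 = 0.204600.
So P(strong preparation | high score, ¬easy paper, lucky question selection) = 0.204600/0.563400 ≈ 0.3632.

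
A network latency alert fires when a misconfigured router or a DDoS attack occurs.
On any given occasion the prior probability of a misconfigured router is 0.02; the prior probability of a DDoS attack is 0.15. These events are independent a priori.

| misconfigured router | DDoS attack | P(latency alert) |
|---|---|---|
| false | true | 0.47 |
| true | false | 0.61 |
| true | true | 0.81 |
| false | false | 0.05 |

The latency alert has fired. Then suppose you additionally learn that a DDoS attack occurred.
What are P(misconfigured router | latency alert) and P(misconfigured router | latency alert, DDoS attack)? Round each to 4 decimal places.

P(misconfigured router | latency alert) ≈ 0.1036; P(misconfigured router | latency alert, DDoS attack) ≈ 0.0340

By total probability over the 4 (misconfigured router, DDoS attack) configurations:
  P(latency alert) = 0.05×0.98×0.85 + 0.47×0.98×0.15 + 0.61×0.02×0.85 + 0.81×0.02×0.15
        = 0.041650 + 0.069090 + 0.010370 + 0.002430 = 0.123540
Configurations with misconfigured router contribute 0.012800, so
  P(misconfigured router | latency alert) = 0.012800 / 0.123540 ≈ 0.1036

With the extra evidence:
By total probability over both values of misconfigured router:
  P(latency alert | DDoS attack) = 0.47·0.98 + 0.81·0.02
        = 0.460600 + 0.016200 = 0.476800
Keeping only the misconfigured router-present terms gives 0.016200, so
  P(misconfigured router | latency alert, DDoS attack) = 0.016200 / 0.476800 ≈ 0.0340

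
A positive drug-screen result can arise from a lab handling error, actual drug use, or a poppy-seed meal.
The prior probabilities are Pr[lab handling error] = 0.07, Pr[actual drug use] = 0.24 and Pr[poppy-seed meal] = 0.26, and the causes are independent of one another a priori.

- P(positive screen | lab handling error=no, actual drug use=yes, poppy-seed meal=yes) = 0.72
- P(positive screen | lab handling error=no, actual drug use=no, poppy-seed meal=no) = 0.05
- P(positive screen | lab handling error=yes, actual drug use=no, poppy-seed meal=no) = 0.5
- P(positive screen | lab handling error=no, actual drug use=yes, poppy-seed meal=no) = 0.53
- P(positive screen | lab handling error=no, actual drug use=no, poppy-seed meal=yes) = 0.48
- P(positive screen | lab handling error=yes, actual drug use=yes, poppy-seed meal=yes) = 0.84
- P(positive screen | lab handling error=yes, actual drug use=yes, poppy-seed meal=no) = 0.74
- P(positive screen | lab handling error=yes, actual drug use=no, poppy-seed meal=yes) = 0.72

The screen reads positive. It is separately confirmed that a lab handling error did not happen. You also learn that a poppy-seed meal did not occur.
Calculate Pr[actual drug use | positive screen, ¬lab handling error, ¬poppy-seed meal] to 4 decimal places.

P(positive screen | ¬lab handling error, ¬poppy-seed meal) = 0.05·0.76 + 0.53·0.24 = 0.038000 + 0.127200 = 0.165200
The actual drug use-present share is 0.53·0.24 = 0.127200.
P(actual drug use | positive screen, ¬lab handling error, ¬poppy-seed meal) = 0.127200 / 0.165200 ≈ 0.7700

Pr[actual drug use | positive screen, ¬lab handling error, ¬poppy-seed meal] ≈ 0.7700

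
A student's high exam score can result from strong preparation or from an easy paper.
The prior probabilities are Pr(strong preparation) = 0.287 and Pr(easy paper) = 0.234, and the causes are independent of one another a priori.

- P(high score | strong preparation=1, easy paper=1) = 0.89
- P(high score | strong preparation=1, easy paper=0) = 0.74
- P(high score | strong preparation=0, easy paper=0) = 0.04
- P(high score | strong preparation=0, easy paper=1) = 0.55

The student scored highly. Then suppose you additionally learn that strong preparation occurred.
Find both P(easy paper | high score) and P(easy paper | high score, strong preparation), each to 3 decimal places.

P(easy paper | high score) ≈ 0.451; P(easy paper | high score, strong preparation) ≈ 0.269

For the numerator, keep only easy paper=true terms: 0.091763 + 0.059771 = 0.151534
Denominator P(high score): 0.04×0.713×0.766 + 0.55×0.713×0.234 + 0.74×0.287×0.766 + 0.89×0.287×0.234 = 0.336063
P(easy paper | high score) = 0.151534/0.336063 ≈ 0.451

Now also conditioning on strong preparation=true:
For the numerator, keep only easy paper=true terms: 0.89·0.234 = 0.208260
Normalizer over all consistent configurations: 0.74·0.766 + 0.89·0.234 = 0.775100
P(easy paper | high score, strong preparation) = 0.208260/0.775100 ≈ 0.269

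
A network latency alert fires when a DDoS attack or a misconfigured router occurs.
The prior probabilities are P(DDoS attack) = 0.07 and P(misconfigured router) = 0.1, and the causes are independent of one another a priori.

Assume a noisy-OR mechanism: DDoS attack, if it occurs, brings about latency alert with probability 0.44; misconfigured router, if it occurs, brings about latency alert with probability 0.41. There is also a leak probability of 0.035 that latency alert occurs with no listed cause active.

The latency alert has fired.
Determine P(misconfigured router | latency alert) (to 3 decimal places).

Under noisy-OR, P(latency alert | causes) = 1 − (1−0.035)·∏(1−qᵢ) over the active causes.
Weight on misconfigured router=true, given the evidence: 0.040050 + 0.004768 = 0.044818
The normalizing constant is 0.035·0.93·0.9 + 0.43065·0.93·0.1 + 0.4596·0.07·0.9 + 0.681164·0.07·0.1 = 0.103068
Posterior = 0.044818 / 0.103068 ≈ 0.435

P(misconfigured router | latency alert) ≈ 0.435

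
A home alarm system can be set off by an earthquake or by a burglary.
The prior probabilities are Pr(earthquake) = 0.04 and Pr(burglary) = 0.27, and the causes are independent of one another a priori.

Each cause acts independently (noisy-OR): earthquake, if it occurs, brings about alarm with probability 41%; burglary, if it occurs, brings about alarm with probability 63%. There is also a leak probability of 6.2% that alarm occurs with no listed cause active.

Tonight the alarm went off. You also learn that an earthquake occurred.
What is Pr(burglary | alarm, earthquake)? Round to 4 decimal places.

Pr(burglary | alarm, earthquake) ≈ 0.3971

Under noisy-OR, P(alarm | causes) = 1 − (1−0.062)·∏(1−qᵢ) over the active causes.
P(alarm | earthquake) = 0.44658*0.73 + 0.795235*0.27 = 0.326003 + 0.214713 = 0.540716
Of this, 0.214713 comes from 0.795235*0.27 (the burglary=true cases).
So P(burglary | alarm, earthquake) = 0.214713/0.540716 ≈ 0.3971.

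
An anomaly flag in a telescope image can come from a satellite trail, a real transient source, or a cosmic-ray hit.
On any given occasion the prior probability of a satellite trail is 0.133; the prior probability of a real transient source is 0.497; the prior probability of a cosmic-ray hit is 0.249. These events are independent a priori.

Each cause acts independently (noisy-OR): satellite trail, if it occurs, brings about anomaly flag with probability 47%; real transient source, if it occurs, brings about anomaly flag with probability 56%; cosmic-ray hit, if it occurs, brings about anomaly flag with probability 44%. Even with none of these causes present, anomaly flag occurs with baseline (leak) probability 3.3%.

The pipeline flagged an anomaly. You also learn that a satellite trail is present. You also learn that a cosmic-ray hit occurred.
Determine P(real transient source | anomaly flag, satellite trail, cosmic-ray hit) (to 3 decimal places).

P(real transient source | anomaly flag, satellite trail, cosmic-ray hit) ≈ 0.548

Under noisy-OR, P(anomaly flag | causes) = 1 − (1−0.033)·∏(1−qᵢ) over the active causes.
By total probability over both values of real transient source:
  P(anomaly flag | satellite trail, cosmic-ray hit) = 0.712994*0.503 + 0.873718*0.497
        = 0.358636 + 0.434238 = 0.792874
Configurations with real transient source contribute 0.434238, so
  P(real transient source | anomaly flag, satellite trail, cosmic-ray hit) = 0.434238 / 0.792874 ≈ 0.548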